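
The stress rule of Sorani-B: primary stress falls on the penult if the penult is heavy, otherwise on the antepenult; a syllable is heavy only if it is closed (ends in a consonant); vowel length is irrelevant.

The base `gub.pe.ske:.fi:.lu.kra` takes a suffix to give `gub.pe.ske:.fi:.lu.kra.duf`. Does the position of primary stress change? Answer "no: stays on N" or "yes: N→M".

yes: 4→5

Base `gub.pe.ske:.fi:.lu.kra` (6 syllables):
  Weights: 4 fi: L, 5 lu L, 6 kra L.
  The penult (syllable 5, lu) is light, so stress falls on the antepenult (syllable 4, fi:).
  → primary stress on syllable 4.
Suffixed `gub.pe.ske:.fi:.lu.kra.duf` (7 syllables):
  Weights: 5 lu L, 6 kra L, 7 duf H.
  The penult (syllable 6, kra) is light, so stress falls on the antepenult (syllable 5, lu).
  → primary stress on syllable 5.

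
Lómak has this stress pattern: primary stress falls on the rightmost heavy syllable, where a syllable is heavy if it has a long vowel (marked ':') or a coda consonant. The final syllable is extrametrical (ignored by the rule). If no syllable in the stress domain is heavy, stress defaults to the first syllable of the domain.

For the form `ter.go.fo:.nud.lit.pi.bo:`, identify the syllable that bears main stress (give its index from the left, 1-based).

5

The final syllable (7, bo:) is extrametrical; the stress domain is syllables 1–6.
Weights: 1 ter H, 2 go L, 3 fo: H, 4 nud H, 5 lit H, 6 pi L.
Heavy syllables in the domain: 1, 3, 4, 5. The rightmost is syllable 5 (lit).
Primary stress: syllable 5 → ter.go.fo:.nud.ˈlit.pi.bo:.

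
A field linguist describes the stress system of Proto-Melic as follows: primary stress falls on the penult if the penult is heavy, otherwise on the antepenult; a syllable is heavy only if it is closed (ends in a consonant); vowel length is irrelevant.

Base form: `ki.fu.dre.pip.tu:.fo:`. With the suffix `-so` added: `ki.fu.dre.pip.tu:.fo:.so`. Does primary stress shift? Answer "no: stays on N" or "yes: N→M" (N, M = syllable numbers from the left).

yes: 4→5

Base `ki.fu.dre.pip.tu:.fo:` (6 syllables):
  Weights: 4 pip H, 5 tu: L, 6 fo: L.
  The penult (syllable 5, tu:) is light, so stress falls on the antepenult (syllable 4, pip).
  → primary stress on syllable 4.
Suffixed `ki.fu.dre.pip.tu:.fo:.so` (7 syllables):
  Weights: 5 tu: L, 6 fo: L, 7 so L.
  The penult (syllable 6, fo:) is light, so stress falls on the antepenult (syllable 5, tu:).
  → primary stress on syllable 5.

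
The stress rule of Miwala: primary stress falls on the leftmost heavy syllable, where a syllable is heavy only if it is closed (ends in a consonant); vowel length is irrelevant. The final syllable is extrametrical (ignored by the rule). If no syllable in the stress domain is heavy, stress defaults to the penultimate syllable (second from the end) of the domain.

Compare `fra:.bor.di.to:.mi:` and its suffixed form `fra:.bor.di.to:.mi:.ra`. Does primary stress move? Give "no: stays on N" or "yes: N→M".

no: stays on 2

Base `fra:.bor.di.to:.mi:` (5 syllables):
  The final syllable (5, mi:) is extrametrical; the stress domain is syllables 1–4.
  Weights: 1 fra: L, 2 bor H, 3 di L, 4 to: L.
  Heavy syllables in the domain: 2. The leftmost is syllable 2 (bor).
  → primary stress on syllable 2.
Suffixed `fra:.bor.di.to:.mi:.ra` (6 syllables):
  The final syllable (6, ra) is extrametrical; the stress domain is syllables 1–5.
  Weights: 1 fra: L, 2 bor H, 3 di L, 4 to: L, 5 mi: L.
  Heavy syllables in the domain: 2. The leftmost is syllable 2 (bor).
  → primary stress on syllable 2.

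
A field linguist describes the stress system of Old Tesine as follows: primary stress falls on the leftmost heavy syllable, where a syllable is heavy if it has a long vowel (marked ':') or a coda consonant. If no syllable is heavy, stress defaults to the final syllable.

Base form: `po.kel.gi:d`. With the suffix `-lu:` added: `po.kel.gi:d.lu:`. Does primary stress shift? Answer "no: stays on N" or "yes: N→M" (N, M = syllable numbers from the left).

Base `po.kel.gi:d` (3 syllables):
  Weights: 1 po L, 2 kel H, 3 gi:d H.
  Heavy syllables in the domain: 2, 3. The leftmost is syllable 2 (kel).
  → primary stress on syllable 2.
Suffixed `po.kel.gi:d.lu:` (4 syllables):
  Weights: 1 po L, 2 kel H, 3 gi:d H, 4 lu: H.
  Heavy syllables in the domain: 2, 3, 4. The leftmost is syllable 2 (kel).
  → primary stress on syllable 2.

no: stays on 2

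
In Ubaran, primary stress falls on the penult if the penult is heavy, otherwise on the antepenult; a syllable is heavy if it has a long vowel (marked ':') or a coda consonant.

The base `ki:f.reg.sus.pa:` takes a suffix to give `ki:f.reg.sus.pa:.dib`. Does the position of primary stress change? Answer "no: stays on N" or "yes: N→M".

Base `ki:f.reg.sus.pa:` (4 syllables):
  Weights: 2 reg H, 3 sus H, 4 pa: H.
  The penult (syllable 3, sus) is heavy, so it takes stress.
  → primary stress on syllable 3.
Suffixed `ki:f.reg.sus.pa:.dib` (5 syllables):
  Weights: 3 sus H, 4 pa: H, 5 dib H.
  The penult (syllable 4, pa:) is heavy, so it takes stress.
  → primary stress on syllable 4.

yes: 3→4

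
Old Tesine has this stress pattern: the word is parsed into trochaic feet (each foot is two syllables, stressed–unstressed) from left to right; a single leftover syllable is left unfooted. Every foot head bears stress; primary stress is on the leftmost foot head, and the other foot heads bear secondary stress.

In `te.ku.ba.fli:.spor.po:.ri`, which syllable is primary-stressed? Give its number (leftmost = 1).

1

Parse left to right into trochaic (ˈσσ) feet: (ˈte.ku) (ˈba.fli:) (ˈspor.po:) ri. Syllable 7 is left unfooted.
Foot heads (stressed positions): 1, 3, 5.
End Rule Leftmost: primary stress on the leftmost head = syllable 1.
Primary stress: syllable 1 → ˈte.ku.ba.fli:.spor.po:.ri.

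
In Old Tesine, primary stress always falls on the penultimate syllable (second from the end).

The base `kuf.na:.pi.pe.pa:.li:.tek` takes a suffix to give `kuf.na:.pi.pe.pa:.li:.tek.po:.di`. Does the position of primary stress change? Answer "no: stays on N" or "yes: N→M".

Base `kuf.na:.pi.pe.pa:.li:.tek` (7 syllables):
  The word has 7 syllables; the penultimate syllable (second from the end) is syllable 6 (li:).
  → primary stress on syllable 6.
Suffixed `kuf.na:.pi.pe.pa:.li:.tek.po:.di` (9 syllables):
  The word has 9 syllables; the penultimate syllable (second from the end) is syllable 8 (po:).
  → primary stress on syllable 8.

yes: 6→8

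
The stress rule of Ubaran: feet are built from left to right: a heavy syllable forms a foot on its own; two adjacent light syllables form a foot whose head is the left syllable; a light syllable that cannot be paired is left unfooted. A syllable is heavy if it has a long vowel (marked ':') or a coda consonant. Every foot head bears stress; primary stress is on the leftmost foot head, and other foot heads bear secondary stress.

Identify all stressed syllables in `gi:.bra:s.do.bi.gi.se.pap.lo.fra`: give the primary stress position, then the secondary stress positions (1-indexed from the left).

primary 1, secondary 2, 3, 5, 7, 8

Weights: 1 gi: H, 2 bra:s H, 3 do L, 4 bi L, 5 gi L, 6 se L, 7 pap H, 8 lo L, 9 fra L.
Parse left to right (heavy = foot alone; LL = one foot; stranded L unfooted): (ˈgi:) (ˈbra:s) (ˈdo.bi) (ˈgi.se) (ˈpap) (ˈlo.fra).
Foot heads: 1, 2, 3, 5, 7, 8.
Primary stress on the leftmost head = syllable 1.
Secondary stress on 2, 3, 5, 7, 8: ˈgi:.ˌbra:s.ˌdo.bi.ˌgi.se.ˌpap.ˌlo.fra.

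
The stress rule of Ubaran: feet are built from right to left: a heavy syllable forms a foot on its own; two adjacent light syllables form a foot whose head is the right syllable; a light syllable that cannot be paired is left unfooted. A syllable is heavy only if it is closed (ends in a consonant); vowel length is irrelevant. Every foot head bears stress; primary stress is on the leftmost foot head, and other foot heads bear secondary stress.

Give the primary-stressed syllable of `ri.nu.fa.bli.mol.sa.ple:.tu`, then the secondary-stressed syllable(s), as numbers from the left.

Weights: 1 ri L, 2 nu L, 3 fa L, 4 bli L, 5 mol H, 6 sa L, 7 ple: L, 8 tu L.
Parse right to left (heavy = foot alone; LL = one foot; stranded L unfooted): (ri.ˈnu) (fa.ˈbli) (ˈmol) sa (ple:.ˈtu).
Foot heads: 2, 4, 5, 8.
Primary stress on the leftmost head = syllable 2.
Secondary stress on 4, 5, 8: ri.ˈnu.fa.ˌbli.ˌmol.sa.ple:.ˌtu.

primary 2, secondary 4, 5, 8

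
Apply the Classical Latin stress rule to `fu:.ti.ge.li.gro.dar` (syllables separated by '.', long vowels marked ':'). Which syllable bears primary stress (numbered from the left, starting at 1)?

Classical Latin: stress the penult if heavy (long vowel or closed), else the antepenult.
Weights: 4 li L, 5 gro L, 6 dar H.
The penult (syllable 5, gro) is light, so stress falls on the antepenult (syllable 4, li).
Stress on syllable 4: fu:.ti.ge.ˈli.gro.dar.

4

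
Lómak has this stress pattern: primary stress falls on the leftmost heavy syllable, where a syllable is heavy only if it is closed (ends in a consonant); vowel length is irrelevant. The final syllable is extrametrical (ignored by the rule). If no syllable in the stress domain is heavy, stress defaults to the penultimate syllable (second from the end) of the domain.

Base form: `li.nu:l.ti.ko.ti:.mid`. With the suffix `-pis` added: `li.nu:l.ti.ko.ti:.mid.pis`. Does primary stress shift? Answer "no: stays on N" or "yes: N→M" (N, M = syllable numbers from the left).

no: stays on 2

Base `li.nu:l.ti.ko.ti:.mid` (6 syllables):
  The final syllable (6, mid) is extrametrical; the stress domain is syllables 1–5.
  Weights: 1 li L, 2 nu:l H, 3 ti L, 4 ko L, 5 ti: L.
  Heavy syllables in the domain: 2. The leftmost is syllable 2 (nu:l).
  → primary stress on syllable 2.
Suffixed `li.nu:l.ti.ko.ti:.mid.pis` (7 syllables):
  The final syllable (7, pis) is extrametrical; the stress domain is syllables 1–6.
  Weights: 1 li L, 2 nu:l H, 3 ti L, 4 ko L, 5 ti: L, 6 mid H.
  Heavy syllables in the domain: 2, 6. The leftmost is syllable 2 (nu:l).
  → primary stress on syllable 2.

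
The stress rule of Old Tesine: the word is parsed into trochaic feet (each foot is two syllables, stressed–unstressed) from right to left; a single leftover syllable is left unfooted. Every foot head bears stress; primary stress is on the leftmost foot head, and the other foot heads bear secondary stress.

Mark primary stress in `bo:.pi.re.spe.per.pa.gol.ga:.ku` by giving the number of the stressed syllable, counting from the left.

2

Parse right to left into trochaic (ˈσσ) feet: bo: (ˈpi.re) (ˈspe.per) (ˈpa.gol) (ˈga:.ku). Syllable 1 is left unfooted.
Foot heads (stressed positions): 2, 4, 6, 8.
End Rule Leftmost: primary stress on the leftmost head = syllable 2.
Primary stress: syllable 2 → bo:.ˈpi.re.spe.per.pa.gol.ga:.ku.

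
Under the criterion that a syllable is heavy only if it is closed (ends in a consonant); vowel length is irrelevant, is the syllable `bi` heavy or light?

light

`bi`: short vowel, open (no coda). Open (no coda) → light.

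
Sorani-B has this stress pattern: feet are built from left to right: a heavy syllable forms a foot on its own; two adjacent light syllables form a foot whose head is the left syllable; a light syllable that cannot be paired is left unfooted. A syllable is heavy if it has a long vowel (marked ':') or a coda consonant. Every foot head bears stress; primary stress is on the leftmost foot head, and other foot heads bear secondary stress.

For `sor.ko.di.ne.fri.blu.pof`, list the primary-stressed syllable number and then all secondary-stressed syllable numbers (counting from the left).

Weights: 1 sor H, 2 ko L, 3 di L, 4 ne L, 5 fri L, 6 blu L, 7 pof H.
Parse left to right (heavy = foot alone; LL = one foot; stranded L unfooted): (ˈsor) (ˈko.di) (ˈne.fri) blu (ˈpof).
Foot heads: 1, 2, 4, 7.
Primary stress on the leftmost head = syllable 1.
Secondary stress on 2, 4, 7: ˈsor.ˌko.di.ˌne.fri.blu.ˌpof.

primary 1, secondary 2, 4, 7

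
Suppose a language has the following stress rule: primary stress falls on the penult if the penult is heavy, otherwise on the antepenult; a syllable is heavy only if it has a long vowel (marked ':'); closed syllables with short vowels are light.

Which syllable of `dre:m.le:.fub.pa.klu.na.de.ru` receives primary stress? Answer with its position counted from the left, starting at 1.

Weights: 6 na L, 7 de L, 8 ru L.
The penult (syllable 7, de) is light, so stress falls on the antepenult (syllable 6, na).
Primary stress: syllable 6 → dre:m.le:.fub.pa.klu.ˈna.de.ru.

6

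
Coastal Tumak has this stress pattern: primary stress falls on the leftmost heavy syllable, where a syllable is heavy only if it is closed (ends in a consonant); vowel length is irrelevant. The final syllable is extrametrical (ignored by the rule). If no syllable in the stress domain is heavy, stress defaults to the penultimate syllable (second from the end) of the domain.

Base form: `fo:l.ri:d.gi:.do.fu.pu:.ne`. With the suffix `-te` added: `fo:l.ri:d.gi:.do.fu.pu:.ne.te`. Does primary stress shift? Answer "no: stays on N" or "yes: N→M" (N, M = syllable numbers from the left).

Base `fo:l.ri:d.gi:.do.fu.pu:.ne` (7 syllables):
  The final syllable (7, ne) is extrametrical; the stress domain is syllables 1–6.
  Weights: 1 fo:l H, 2 ri:d H, 3 gi: L, 4 do L, 5 fu L, 6 pu: L.
  Heavy syllables in the domain: 1, 2. The leftmost is syllable 1 (fo:l).
  → primary stress on syllable 1.
Suffixed `fo:l.ri:d.gi:.do.fu.pu:.ne.te` (8 syllables):
  The final syllable (8, te) is extrametrical; the stress domain is syllables 1–7.
  Weights: 1 fo:l H, 2 ri:d H, 3 gi: L, 4 do L, 5 fu L, 6 pu: L, 7 ne L.
  Heavy syllables in the domain: 1, 2. The leftmost is syllable 1 (fo:l).
  → primary stress on syllable 1.

no: stays on 1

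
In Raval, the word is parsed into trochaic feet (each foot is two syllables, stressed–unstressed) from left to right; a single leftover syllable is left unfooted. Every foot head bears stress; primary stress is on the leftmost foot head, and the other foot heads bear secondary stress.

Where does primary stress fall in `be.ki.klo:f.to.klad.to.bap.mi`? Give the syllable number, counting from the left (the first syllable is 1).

Parse left to right into trochaic (ˈσσ) feet: (ˈbe.ki) (ˈklo:f.to) (ˈklad.to) (ˈbap.mi).
Foot heads (stressed positions): 1, 3, 5, 7.
End Rule Leftmost: primary stress on the leftmost head = syllable 1.
Primary stress: syllable 1 → ˈbe.ki.klo:f.to.klad.to.bap.mi.

1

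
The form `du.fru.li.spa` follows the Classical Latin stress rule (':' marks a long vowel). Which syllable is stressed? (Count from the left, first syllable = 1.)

2

Classical Latin: stress the penult if heavy (long vowel or closed), else the antepenult.
Weights: 2 fru L, 3 li L, 4 spa L.
The penult (syllable 3, li) is light, so stress falls on the antepenult (syllable 2, fru).
Stress on syllable 2: du.ˈfru.li.spa.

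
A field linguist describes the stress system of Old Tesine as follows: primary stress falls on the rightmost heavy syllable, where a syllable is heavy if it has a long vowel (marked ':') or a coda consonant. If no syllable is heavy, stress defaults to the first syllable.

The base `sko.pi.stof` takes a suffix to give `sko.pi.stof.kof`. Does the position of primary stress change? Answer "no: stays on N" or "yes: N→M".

Base `sko.pi.stof` (3 syllables):
  Weights: 1 sko L, 2 pi L, 3 stof H.
  Heavy syllables in the domain: 3. The rightmost is syllable 3 (stof).
  → primary stress on syllable 3.
Suffixed `sko.pi.stof.kof` (4 syllables):
  Weights: 1 sko L, 2 pi L, 3 stof H, 4 kof H.
  Heavy syllables in the domain: 3, 4. The rightmost is syllable 4 (kof).
  → primary stress on syllable 4.

yes: 3→4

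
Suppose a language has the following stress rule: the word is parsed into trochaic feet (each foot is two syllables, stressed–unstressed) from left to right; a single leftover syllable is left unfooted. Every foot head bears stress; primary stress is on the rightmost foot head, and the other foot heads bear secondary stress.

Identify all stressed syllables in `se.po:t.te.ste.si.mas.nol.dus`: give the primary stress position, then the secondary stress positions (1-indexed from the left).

primary 7, secondary 1, 3, 5

Parse left to right into trochaic (ˈσσ) feet: (ˈse.po:t) (ˈte.ste) (ˈsi.mas) (ˈnol.dus).
Foot heads (stressed positions): 1, 3, 5, 7.
End Rule Rightmost: primary stress on the rightmost head = syllable 7.
Secondary stress on 1, 3, 5: ˌse.po:t.ˌte.ste.ˌsi.mas.ˈnol.dus.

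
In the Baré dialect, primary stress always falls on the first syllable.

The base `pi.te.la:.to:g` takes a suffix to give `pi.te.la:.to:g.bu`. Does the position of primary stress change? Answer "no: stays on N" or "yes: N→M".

no: stays on 1

Base `pi.te.la:.to:g` (4 syllables):
  The word has 4 syllables; the first syllable is syllable 1 (pi).
  → primary stress on syllable 1.
Suffixed `pi.te.la:.to:g.bu` (5 syllables):
  The word has 5 syllables; the first syllable is syllable 1 (pi).
  → primary stress on syllable 1.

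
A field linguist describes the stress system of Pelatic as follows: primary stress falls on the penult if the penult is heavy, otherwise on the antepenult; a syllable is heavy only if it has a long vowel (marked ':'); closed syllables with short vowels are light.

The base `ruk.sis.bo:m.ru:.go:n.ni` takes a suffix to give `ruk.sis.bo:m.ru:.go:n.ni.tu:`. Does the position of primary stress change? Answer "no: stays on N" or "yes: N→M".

Base `ruk.sis.bo:m.ru:.go:n.ni` (6 syllables):
  Weights: 4 ru: H, 5 go:n H, 6 ni L.
  The penult (syllable 5, go:n) is heavy, so it takes stress.
  → primary stress on syllable 5.
Suffixed `ruk.sis.bo:m.ru:.go:n.ni.tu:` (7 syllables):
  Weights: 5 go:n H, 6 ni L, 7 tu: H.
  The penult (syllable 6, ni) is light, so stress falls on the antepenult (syllable 5, go:n).
  → primary stress on syllable 5.

no: stays on 5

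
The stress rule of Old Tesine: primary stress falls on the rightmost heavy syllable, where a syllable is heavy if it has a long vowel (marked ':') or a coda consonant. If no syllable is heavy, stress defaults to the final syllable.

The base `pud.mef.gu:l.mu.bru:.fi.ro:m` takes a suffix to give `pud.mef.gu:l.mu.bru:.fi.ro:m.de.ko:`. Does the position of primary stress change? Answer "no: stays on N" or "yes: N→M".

Base `pud.mef.gu:l.mu.bru:.fi.ro:m` (7 syllables):
  Weights: 1 pud H, 2 mef H, 3 gu:l H, 4 mu L, 5 bru: H, 6 fi L, 7 ro:m H.
  Heavy syllables in the domain: 1, 2, 3, 5, 7. The rightmost is syllable 7 (ro:m).
  → primary stress on syllable 7.
Suffixed `pud.mef.gu:l.mu.bru:.fi.ro:m.de.ko:` (9 syllables):
  Weights: 1 pud H, 2 mef H, 3 gu:l H, 4 mu L, 5 bru: H, 6 fi L, 7 ro:m H, 8 de L, 9 ko: H.
  Heavy syllables in the domain: 1, 2, 3, 5, 7, 9. The rightmost is syllable 9 (ko:).
  → primary stress on syllable 9.

yes: 7→9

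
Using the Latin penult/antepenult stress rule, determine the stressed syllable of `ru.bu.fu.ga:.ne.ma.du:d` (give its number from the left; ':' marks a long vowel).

Classical Latin: stress the penult if heavy (long vowel or closed), else the antepenult.
Weights: 5 ne L, 6 ma L, 7 du:d H.
The penult (syllable 6, ma) is light, so stress falls on the antepenult (syllable 5, ne).
Stress on syllable 5: ru.bu.fu.ga:.ˈne.ma.du:d.

5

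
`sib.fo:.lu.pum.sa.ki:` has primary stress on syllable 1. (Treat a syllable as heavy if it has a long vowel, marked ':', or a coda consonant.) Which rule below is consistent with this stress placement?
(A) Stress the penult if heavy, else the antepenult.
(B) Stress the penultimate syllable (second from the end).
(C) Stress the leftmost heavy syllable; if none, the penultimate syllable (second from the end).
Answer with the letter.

Rule A → syllable 4 (observed: 1).
Rule B → syllable 5 (observed: 1).
Rule C → syllable 1 ✓.

C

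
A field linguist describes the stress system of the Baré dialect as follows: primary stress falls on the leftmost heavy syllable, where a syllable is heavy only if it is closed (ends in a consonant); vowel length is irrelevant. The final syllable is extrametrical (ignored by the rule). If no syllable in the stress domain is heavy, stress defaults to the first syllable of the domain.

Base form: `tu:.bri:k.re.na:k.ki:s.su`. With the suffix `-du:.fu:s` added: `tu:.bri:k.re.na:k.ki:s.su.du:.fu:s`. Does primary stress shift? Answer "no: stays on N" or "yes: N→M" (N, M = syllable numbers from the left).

no: stays on 2

Base `tu:.bri:k.re.na:k.ki:s.su` (6 syllables):
  The final syllable (6, su) is extrametrical; the stress domain is syllables 1–5.
  Weights: 1 tu: L, 2 bri:k H, 3 re L, 4 na:k H, 5 ki:s H.
  Heavy syllables in the domain: 2, 4, 5. The leftmost is syllable 2 (bri:k).
  → primary stress on syllable 2.
Suffixed `tu:.bri:k.re.na:k.ki:s.su.du:.fu:s` (8 syllables):
  The final syllable (8, fu:s) is extrametrical; the stress domain is syllables 1–7.
  Weights: 1 tu: L, 2 bri:k H, 3 re L, 4 na:k H, 5 ki:s H, 6 su L, 7 du: L.
  Heavy syllables in the domain: 2, 4, 5. The leftmost is syllable 2 (bri:k).
  → primary stress on syllable 2.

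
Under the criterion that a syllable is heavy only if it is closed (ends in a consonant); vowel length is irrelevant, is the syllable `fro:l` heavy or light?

`fro:l`: long vowel, closed (coda /l/). Closed (coda /l/) → heavy.

heavy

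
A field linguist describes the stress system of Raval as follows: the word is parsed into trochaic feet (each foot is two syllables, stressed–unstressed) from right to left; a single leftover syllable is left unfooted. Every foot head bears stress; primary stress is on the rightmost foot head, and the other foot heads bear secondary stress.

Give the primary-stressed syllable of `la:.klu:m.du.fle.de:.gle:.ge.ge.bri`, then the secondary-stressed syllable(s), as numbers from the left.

primary 8, secondary 2, 4, 6

Parse right to left into trochaic (ˈσσ) feet: la: (ˈklu:m.du) (ˈfle.de:) (ˈgle:.ge) (ˈge.bri). Syllable 1 is left unfooted.
Foot heads (stressed positions): 2, 4, 6, 8.
End Rule Rightmost: primary stress on the rightmost head = syllable 8.
Secondary stress on 2, 4, 6: la:.ˌklu:m.du.ˌfle.de:.ˌgle:.ge.ˈge.bri.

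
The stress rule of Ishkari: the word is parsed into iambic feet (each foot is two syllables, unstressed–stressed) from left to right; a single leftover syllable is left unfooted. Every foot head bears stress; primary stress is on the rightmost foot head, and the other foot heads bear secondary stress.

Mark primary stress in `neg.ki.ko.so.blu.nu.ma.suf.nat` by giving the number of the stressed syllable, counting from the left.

8

Parse left to right into iambic (σˈσ) feet: (neg.ˈki) (ko.ˈso) (blu.ˈnu) (ma.ˈsuf) nat. Syllable 9 is left unfooted.
Foot heads (stressed positions): 2, 4, 6, 8.
End Rule Rightmost: primary stress on the rightmost head = syllable 8.
Primary stress: syllable 8 → neg.ki.ko.so.blu.nu.ma.ˈsuf.nat.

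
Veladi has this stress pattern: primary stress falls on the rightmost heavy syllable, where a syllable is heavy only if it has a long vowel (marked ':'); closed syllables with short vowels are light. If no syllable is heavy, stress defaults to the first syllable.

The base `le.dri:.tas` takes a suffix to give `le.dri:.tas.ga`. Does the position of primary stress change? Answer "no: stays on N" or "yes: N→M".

Base `le.dri:.tas` (3 syllables):
  Weights: 1 le L, 2 dri: H, 3 tas L.
  Heavy syllables in the domain: 2. The rightmost is syllable 2 (dri:).
  → primary stress on syllable 2.
Suffixed `le.dri:.tas.ga` (4 syllables):
  Weights: 1 le L, 2 dri: H, 3 tas L, 4 ga L.
  Heavy syllables in the domain: 2. The rightmost is syllable 2 (dri:).
  → primary stress on syllable 2.

no: stays on 2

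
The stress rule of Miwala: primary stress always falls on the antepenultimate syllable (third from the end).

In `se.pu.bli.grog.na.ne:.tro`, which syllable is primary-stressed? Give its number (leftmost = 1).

The word has 7 syllables; the antepenultimate syllable (third from the end) is syllable 5 (na).
Primary stress: syllable 5 → se.pu.bli.grog.ˈna.ne:.tro.

5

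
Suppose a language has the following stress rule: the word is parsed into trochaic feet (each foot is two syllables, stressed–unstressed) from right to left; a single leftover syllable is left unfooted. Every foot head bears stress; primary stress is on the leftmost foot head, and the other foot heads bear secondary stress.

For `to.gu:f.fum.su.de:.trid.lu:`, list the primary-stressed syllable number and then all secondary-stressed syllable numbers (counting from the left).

primary 2, secondary 4, 6

Parse right to left into trochaic (ˈσσ) feet: to (ˈgu:f.fum) (ˈsu.de:) (ˈtrid.lu:). Syllable 1 is left unfooted.
Foot heads (stressed positions): 2, 4, 6.
End Rule Leftmost: primary stress on the leftmost head = syllable 2.
Secondary stress on 4, 6: to.ˈgu:f.fum.ˌsu.de:.ˌtrid.lu:.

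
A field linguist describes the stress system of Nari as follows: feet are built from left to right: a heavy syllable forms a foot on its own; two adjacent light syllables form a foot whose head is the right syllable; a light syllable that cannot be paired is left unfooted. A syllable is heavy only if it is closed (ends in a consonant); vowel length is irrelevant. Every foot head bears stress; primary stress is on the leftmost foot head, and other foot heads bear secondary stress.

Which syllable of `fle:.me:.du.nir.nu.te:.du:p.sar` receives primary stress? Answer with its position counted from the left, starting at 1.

2

Weights: 1 fle: L, 2 me: L, 3 du L, 4 nir H, 5 nu L, 6 te: L, 7 du:p H, 8 sar H.
Parse left to right (heavy = foot alone; LL = one foot; stranded L unfooted): (fle:.ˈme:) du (ˈnir) (nu.ˈte:) (ˈdu:p) (ˈsar).
Foot heads: 2, 4, 6, 7, 8.
Primary stress on the leftmost head = syllable 2.
Primary stress: syllable 2 → fle:.ˈme:.du.nir.nu.te:.du:p.sar.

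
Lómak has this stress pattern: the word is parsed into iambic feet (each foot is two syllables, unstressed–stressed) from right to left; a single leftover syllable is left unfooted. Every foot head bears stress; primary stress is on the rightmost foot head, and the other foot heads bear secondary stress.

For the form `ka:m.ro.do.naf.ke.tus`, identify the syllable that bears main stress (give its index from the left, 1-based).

Parse right to left into iambic (σˈσ) feet: (ka:m.ˈro) (do.ˈnaf) (ke.ˈtus).
Foot heads (stressed positions): 2, 4, 6.
End Rule Rightmost: primary stress on the rightmost head = syllable 6.
Primary stress: syllable 6 → ka:m.ro.do.naf.ke.ˈtus.

6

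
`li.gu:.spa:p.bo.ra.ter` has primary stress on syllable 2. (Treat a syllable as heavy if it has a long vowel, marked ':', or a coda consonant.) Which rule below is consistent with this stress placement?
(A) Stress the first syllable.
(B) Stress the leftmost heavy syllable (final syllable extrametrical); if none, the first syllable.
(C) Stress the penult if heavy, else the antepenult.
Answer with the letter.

B

Rule A → syllable 1 (observed: 2).
Rule B → syllable 2 ✓.
Rule C → syllable 4 (observed: 2).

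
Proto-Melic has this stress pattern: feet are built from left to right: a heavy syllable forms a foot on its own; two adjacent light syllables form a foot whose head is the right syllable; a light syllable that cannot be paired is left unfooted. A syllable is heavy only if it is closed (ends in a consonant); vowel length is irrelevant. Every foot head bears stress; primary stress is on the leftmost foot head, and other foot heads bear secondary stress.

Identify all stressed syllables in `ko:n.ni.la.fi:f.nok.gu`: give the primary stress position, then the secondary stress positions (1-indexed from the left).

Weights: 1 ko:n H, 2 ni L, 3 la L, 4 fi:f H, 5 nok H, 6 gu L.
Parse left to right (heavy = foot alone; LL = one foot; stranded L unfooted): (ˈko:n) (ni.ˈla) (ˈfi:f) (ˈnok) gu.
Foot heads: 1, 3, 4, 5.
Primary stress on the leftmost head = syllable 1.
Secondary stress on 3, 4, 5: ˈko:n.ni.ˌla.ˌfi:f.ˌnok.gu.

primary 1, secondary 3, 4, 5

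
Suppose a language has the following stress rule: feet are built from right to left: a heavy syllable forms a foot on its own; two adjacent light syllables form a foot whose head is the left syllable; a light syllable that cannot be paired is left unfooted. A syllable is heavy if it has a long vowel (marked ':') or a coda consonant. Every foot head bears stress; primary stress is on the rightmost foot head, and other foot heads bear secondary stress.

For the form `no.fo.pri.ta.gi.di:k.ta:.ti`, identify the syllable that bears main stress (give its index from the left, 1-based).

Weights: 1 no L, 2 fo L, 3 pri L, 4 ta L, 5 gi L, 6 di:k H, 7 ta: H, 8 ti L.
Parse right to left (heavy = foot alone; LL = one foot; stranded L unfooted): no (ˈfo.pri) (ˈta.gi) (ˈdi:k) (ˈta:) ti.
Foot heads: 2, 4, 6, 7.
Primary stress on the rightmost head = syllable 7.
Primary stress: syllable 7 → no.fo.pri.ta.gi.di:k.ˈta:.ti.

7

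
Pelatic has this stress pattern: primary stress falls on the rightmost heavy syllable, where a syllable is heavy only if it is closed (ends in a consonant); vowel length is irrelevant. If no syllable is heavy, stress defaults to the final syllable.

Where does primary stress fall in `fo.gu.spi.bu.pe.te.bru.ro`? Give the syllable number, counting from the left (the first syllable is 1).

Weights: 1 fo L, 2 gu L, 3 spi L, 4 bu L, 5 pe L, 6 te L, 7 bru L, 8 ro L.
No heavy syllable in the domain; default to the final syllable = syllable 8.
Primary stress: syllable 8 → fo.gu.spi.bu.pe.te.bru.ˈro.

8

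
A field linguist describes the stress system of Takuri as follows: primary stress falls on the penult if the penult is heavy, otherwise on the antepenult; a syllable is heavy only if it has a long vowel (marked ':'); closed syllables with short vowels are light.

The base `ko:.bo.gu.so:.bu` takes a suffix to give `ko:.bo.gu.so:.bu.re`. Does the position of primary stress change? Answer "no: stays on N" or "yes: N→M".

Base `ko:.bo.gu.so:.bu` (5 syllables):
  Weights: 3 gu L, 4 so: H, 5 bu L.
  The penult (syllable 4, so:) is heavy, so it takes stress.
  → primary stress on syllable 4.
Suffixed `ko:.bo.gu.so:.bu.re` (6 syllables):
  Weights: 4 so: H, 5 bu L, 6 re L.
  The penult (syllable 5, bu) is light, so stress falls on the antepenult (syllable 4, so:).
  → primary stress on syllable 4.

no: stays on 4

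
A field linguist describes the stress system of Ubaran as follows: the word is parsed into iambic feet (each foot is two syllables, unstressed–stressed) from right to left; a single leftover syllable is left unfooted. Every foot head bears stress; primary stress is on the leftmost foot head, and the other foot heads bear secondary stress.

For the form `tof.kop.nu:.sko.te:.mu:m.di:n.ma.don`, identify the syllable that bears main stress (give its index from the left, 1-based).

3

Parse right to left into iambic (σˈσ) feet: tof (kop.ˈnu:) (sko.ˈte:) (mu:m.ˈdi:n) (ma.ˈdon). Syllable 1 is left unfooted.
Foot heads (stressed positions): 3, 5, 7, 9.
End Rule Leftmost: primary stress on the leftmost head = syllable 3.
Primary stress: syllable 3 → tof.kop.ˈnu:.sko.te:.mu:m.di:n.ma.don.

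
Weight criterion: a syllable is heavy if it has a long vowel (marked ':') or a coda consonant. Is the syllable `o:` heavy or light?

`o:`: long vowel, open (no coda). Long vowel → heavy.

heavy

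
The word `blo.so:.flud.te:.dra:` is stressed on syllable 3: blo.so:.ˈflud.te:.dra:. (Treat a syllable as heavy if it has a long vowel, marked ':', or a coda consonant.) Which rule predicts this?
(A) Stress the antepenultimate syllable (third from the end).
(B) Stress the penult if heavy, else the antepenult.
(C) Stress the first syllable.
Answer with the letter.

Rule A → syllable 3 ✓.
Rule B → syllable 4 (observed: 3).
Rule C → syllable 1 (observed: 3).

A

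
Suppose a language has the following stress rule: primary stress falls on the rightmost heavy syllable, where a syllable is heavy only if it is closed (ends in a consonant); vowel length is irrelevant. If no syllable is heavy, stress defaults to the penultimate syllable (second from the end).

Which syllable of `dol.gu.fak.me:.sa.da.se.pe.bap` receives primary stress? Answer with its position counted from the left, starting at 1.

9

Weights: 1 dol H, 2 gu L, 3 fak H, 4 me: L, 5 sa L, 6 da L, 7 se L, 8 pe L, 9 bap H.
Heavy syllables in the domain: 1, 3, 9. The rightmost is syllable 9 (bap).
Primary stress: syllable 9 → dol.gu.fak.me:.sa.da.se.pe.ˈbap.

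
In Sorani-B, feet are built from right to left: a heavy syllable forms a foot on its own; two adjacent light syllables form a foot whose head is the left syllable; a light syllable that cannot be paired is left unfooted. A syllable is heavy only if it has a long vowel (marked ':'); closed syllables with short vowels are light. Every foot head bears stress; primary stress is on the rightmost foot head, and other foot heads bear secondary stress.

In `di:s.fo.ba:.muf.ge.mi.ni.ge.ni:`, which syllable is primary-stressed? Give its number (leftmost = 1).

9

Weights: 1 di:s H, 2 fo L, 3 ba: H, 4 muf L, 5 ge L, 6 mi L, 7 ni L, 8 ge L, 9 ni: H.
Parse right to left (heavy = foot alone; LL = one foot; stranded L unfooted): (ˈdi:s) fo (ˈba:) muf (ˈge.mi) (ˈni.ge) (ˈni:).
Foot heads: 1, 3, 5, 7, 9.
Primary stress on the rightmost head = syllable 9.
Primary stress: syllable 9 → di:s.fo.ba:.muf.ge.mi.ni.ge.ˈni:.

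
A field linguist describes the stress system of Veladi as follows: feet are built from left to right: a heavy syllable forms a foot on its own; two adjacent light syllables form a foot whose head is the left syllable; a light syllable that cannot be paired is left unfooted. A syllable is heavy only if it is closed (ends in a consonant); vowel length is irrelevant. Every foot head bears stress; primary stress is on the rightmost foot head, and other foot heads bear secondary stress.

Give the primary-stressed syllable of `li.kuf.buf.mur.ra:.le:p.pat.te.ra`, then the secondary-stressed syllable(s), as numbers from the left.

primary 8, secondary 2, 3, 4, 6, 7

Weights: 1 li L, 2 kuf H, 3 buf H, 4 mur H, 5 ra: L, 6 le:p H, 7 pat H, 8 te L, 9 ra L.
Parse left to right (heavy = foot alone; LL = one foot; stranded L unfooted): li (ˈkuf) (ˈbuf) (ˈmur) ra: (ˈle:p) (ˈpat) (ˈte.ra).
Foot heads: 2, 3, 4, 6, 7, 8.
Primary stress on the rightmost head = syllable 8.
Secondary stress on 2, 3, 4, 6, 7: li.ˌkuf.ˌbuf.ˌmur.ra:.ˌle:p.ˌpat.ˈte.ra.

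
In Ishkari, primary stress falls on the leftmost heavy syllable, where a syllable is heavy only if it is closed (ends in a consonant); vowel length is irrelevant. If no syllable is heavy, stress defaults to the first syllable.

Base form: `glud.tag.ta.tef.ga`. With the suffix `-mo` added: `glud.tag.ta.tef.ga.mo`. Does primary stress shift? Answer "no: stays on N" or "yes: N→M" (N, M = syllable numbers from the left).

Base `glud.tag.ta.tef.ga` (5 syllables):
  Weights: 1 glud H, 2 tag H, 3 ta L, 4 tef H, 5 ga L.
  Heavy syllables in the domain: 1, 2, 4. The leftmost is syllable 1 (glud).
  → primary stress on syllable 1.
Suffixed `glud.tag.ta.tef.ga.mo` (6 syllables):
  Weights: 1 glud H, 2 tag H, 3 ta L, 4 tef H, 5 ga L, 6 mo L.
  Heavy syllables in the domain: 1, 2, 4. The leftmost is syllable 1 (glud).
  → primary stress on syllable 1.

no: stays on 1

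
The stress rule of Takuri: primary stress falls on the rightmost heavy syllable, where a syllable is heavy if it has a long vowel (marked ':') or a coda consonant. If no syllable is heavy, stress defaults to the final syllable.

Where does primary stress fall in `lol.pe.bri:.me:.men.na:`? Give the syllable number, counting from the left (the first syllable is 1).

Weights: 1 lol H, 2 pe L, 3 bri: H, 4 me: H, 5 men H, 6 na: H.
Heavy syllables in the domain: 1, 3, 4, 5, 6. The rightmost is syllable 6 (na:).
Primary stress: syllable 6 → lol.pe.bri:.me:.men.ˈna:.

6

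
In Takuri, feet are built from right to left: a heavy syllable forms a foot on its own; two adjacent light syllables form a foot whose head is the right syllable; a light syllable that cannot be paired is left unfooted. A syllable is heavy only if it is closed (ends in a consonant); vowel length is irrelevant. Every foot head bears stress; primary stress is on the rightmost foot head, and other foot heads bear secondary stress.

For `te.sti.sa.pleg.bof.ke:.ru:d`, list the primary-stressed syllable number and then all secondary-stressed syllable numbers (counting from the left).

primary 7, secondary 3, 4, 5

Weights: 1 te L, 2 sti L, 3 sa L, 4 pleg H, 5 bof H, 6 ke: L, 7 ru:d H.
Parse right to left (heavy = foot alone; LL = one foot; stranded L unfooted): te (sti.ˈsa) (ˈpleg) (ˈbof) ke: (ˈru:d).
Foot heads: 3, 4, 5, 7.
Primary stress on the rightmost head = syllable 7.
Secondary stress on 3, 4, 5: te.sti.ˌsa.ˌpleg.ˌbof.ke:.ˈru:d.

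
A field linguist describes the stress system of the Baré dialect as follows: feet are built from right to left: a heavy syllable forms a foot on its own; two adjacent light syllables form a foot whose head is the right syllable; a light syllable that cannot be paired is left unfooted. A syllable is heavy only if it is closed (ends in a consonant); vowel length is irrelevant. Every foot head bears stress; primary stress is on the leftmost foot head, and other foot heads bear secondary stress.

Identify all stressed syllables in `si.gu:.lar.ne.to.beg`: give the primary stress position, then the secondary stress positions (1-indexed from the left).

primary 2, secondary 3, 5, 6

Weights: 1 si L, 2 gu: L, 3 lar H, 4 ne L, 5 to L, 6 beg H.
Parse right to left (heavy = foot alone; LL = one foot; stranded L unfooted): (si.ˈgu:) (ˈlar) (ne.ˈto) (ˈbeg).
Foot heads: 2, 3, 5, 6.
Primary stress on the leftmost head = syllable 2.
Secondary stress on 3, 5, 6: si.ˈgu:.ˌlar.ne.ˌto.ˌbeg.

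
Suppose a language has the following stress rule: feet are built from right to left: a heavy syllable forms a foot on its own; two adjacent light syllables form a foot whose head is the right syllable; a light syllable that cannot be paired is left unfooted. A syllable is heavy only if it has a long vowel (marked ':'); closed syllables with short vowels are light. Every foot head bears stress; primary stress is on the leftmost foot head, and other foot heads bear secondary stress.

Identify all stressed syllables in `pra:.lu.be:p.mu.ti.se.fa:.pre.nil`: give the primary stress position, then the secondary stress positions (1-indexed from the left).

primary 1, secondary 3, 6, 7, 9

Weights: 1 pra: H, 2 lu L, 3 be:p H, 4 mu L, 5 ti L, 6 se L, 7 fa: H, 8 pre L, 9 nil L.
Parse right to left (heavy = foot alone; LL = one foot; stranded L unfooted): (ˈpra:) lu (ˈbe:p) mu (ti.ˈse) (ˈfa:) (pre.ˈnil).
Foot heads: 1, 3, 6, 7, 9.
Primary stress on the leftmost head = syllable 1.
Secondary stress on 3, 6, 7, 9: ˈpra:.lu.ˌbe:p.mu.ti.ˌse.ˌfa:.pre.ˌnil.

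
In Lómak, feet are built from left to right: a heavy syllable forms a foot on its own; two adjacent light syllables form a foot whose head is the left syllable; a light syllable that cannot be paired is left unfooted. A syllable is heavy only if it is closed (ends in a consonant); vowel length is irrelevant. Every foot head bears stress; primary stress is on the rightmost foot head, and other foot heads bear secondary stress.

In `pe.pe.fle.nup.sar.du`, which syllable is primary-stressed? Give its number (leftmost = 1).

5

Weights: 1 pe L, 2 pe L, 3 fle L, 4 nup H, 5 sar H, 6 du L.
Parse left to right (heavy = foot alone; LL = one foot; stranded L unfooted): (ˈpe.pe) fle (ˈnup) (ˈsar) du.
Foot heads: 1, 4, 5.
Primary stress on the rightmost head = syllable 5.
Primary stress: syllable 5 → pe.pe.fle.nup.ˈsar.du.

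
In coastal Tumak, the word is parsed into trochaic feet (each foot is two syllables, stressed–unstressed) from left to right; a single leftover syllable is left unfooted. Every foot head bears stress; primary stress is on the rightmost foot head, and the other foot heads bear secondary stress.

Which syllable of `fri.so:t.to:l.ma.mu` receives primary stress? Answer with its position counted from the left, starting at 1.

Parse left to right into trochaic (ˈσσ) feet: (ˈfri.so:t) (ˈto:l.ma) mu. Syllable 5 is left unfooted.
Foot heads (stressed positions): 1, 3.
End Rule Rightmost: primary stress on the rightmost head = syllable 3.
Primary stress: syllable 3 → fri.so:t.ˈto:l.ma.mu.

3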